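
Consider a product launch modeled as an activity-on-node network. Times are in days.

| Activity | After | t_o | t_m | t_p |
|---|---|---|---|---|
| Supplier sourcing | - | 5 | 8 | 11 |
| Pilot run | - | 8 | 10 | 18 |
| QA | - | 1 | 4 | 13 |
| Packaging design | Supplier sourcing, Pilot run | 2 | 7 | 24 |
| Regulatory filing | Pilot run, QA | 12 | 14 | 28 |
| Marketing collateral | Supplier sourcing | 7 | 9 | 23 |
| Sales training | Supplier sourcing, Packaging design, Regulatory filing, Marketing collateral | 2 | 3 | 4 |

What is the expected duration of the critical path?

30 days

te_Supplier sourcing = (5 + 4·8 + 11)/6 = 48/6 = 8
te_Pilot run = (8 + 4·10 + 18)/6 = 66/6 = 11
te_QA = (1 + 4·4 + 13)/6 = 30/6 = 5
te_Packaging design = (2 + 4·7 + 24)/6 = 54/6 = 9
te_Regulatory filing = (12 + 4·14 + 28)/6 = 96/6 = 16
te_Marketing collateral = (7 + 4·9 + 23)/6 = 66/6 = 11
te_Sales training = (2 + 4·3 + 4)/6 = 18/6 = 3

Forward pass:
ES_Supplier sourcing = 0; EF_Supplier sourcing = 8
ES_Pilot run = 0; EF_Pilot run = 11
ES_QA = 0; EF_QA = 5
ES_Packaging design = max(EF_Supplier sourcing=8, EF_Pilot run=11) = 11; EF_Packaging design = 11+9 = 20
ES_Regulatory filing = max(EF_Pilot run=11, EF_QA=5) = 11; EF_Regulatory filing = 11+16 = 27
ES_Marketing collateral = 8; EF_Marketing collateral = 8+11 = 19
ES_Sales training = max(EF_Supplier sourcing=8, EF_Packaging design=20, EF_Regulatory filing=27, EF_Marketing collateral=19) = 27; EF_Sales training = 27+3 = 30
Expected project duration μ = 30 days. Critical path: Pilot run → Regulatory filing → Sales training.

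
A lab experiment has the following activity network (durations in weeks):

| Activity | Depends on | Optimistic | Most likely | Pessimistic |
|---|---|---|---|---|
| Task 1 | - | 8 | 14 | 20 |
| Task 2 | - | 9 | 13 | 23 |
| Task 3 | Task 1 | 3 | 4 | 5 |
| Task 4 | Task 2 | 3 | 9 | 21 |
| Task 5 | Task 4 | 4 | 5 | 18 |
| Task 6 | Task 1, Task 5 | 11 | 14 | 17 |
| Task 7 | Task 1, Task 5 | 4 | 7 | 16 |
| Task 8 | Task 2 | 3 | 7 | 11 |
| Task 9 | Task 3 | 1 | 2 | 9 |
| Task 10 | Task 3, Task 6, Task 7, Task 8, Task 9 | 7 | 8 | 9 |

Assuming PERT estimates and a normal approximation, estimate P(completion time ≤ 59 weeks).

0.905

te_Task 1 = (8 + 4·14 + 20)/6 = 84/6 = 14; σ²_Task 1 = ((20−8)/6)² = 4.000
te_Task 2 = (9 + 4·13 + 23)/6 = 84/6 = 14; σ²_Task 2 = ((23−9)/6)² = 5.444
te_Task 3 = (3 + 4·4 + 5)/6 = 24/6 = 4; σ²_Task 3 = ((5−3)/6)² = 0.111
te_Task 4 = (3 + 4·9 + 21)/6 = 60/6 = 10; σ²_Task 4 = ((21−3)/6)² = 9.000
te_Task 5 = (4 + 4·5 + 18)/6 = 42/6 = 7; σ²_Task 5 = ((18−4)/6)² = 5.444
te_Task 6 = (11 + 4·14 + 17)/6 = 84/6 = 14; σ²_Task 6 = ((17−11)/6)² = 1.000
te_Task 7 = (4 + 4·7 + 16)/6 = 48/6 = 8; σ²_Task 7 = ((16−4)/6)² = 4.000
te_Task 8 = (3 + 4·7 + 11)/6 = 42/6 = 7; σ²_Task 8 = ((11−3)/6)² = 1.778
te_Task 9 = (1 + 4·2 + 9)/6 = 18/6 = 3; σ²_Task 9 = ((9−1)/6)² = 1.778
te_Task 10 = (7 + 4·8 + 9)/6 = 48/6 = 8; σ²_Task 10 = ((9−7)/6)² = 0.111

Forward pass:
ES_Task 1 = 0; EF_Task 1 = 14
ES_Task 2 = 0; EF_Task 2 = 14
ES_Task 3 = 14; EF_Task 3 = 14+4 = 18
ES_Task 4 = 14; EF_Task 4 = 14+10 = 24
ES_Task 5 = 24; EF_Task 5 = 24+7 = 31
ES_Task 6 = max(EF_Task 1=14, EF_Task 5=31) = 31; EF_Task 6 = 31+14 = 45
ES_Task 7 = max(EF_Task 1=14, EF_Task 5=31) = 31; EF_Task 7 = 31+8 = 39
ES_Task 8 = 14; EF_Task 8 = 14+7 = 21
ES_Task 9 = 18; EF_Task 9 = 18+3 = 21
ES_Task 10 = max(EF_Task 3=18, EF_Task 6=45, EF_Task 7=39, EF_Task 8=21, EF_Task 9=21) = 45; EF_Task 10 = 45+8 = 53
Expected project duration μ = 53 weeks. Critical path: Task 2 → Task 4 → Task 5 → Task 6 → Task 10.

Variance along critical path = 5.444 + 9.000 + 5.444 + 1.000 + 0.111 = 21.000; σ = √21.000 = 4.583 weeks.
Z = (59 − 53) / 4.583 = 1.309
P(T ≤ 59) = Φ(1.309) ≈ 0.905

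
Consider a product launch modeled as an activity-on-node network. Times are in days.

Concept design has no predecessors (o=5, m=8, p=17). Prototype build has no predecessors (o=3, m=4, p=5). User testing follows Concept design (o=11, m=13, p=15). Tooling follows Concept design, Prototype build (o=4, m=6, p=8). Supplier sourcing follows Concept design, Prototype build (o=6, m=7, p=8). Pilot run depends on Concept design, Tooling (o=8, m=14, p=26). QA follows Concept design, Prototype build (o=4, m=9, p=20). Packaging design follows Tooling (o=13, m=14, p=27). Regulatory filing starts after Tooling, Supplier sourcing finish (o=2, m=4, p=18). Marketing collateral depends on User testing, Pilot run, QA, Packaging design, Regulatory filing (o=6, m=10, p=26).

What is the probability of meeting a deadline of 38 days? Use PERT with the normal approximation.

0.138

te_Concept design = (5 + 4·8 + 17)/6 = 54/6 = 9; σ²_Concept design = ((17−5)/6)² = 4.000
te_Prototype build = (3 + 4·4 + 5)/6 = 24/6 = 4; σ²_Prototype build = ((5−3)/6)² = 0.111
te_User testing = (11 + 4·13 + 15)/6 = 78/6 = 13; σ²_User testing = ((15−11)/6)² = 0.444
te_Tooling = (4 + 4·6 + 8)/6 = 36/6 = 6; σ²_Tooling = ((8−4)/6)² = 0.444
te_Supplier sourcing = (6 + 4·7 + 8)/6 = 42/6 = 7; σ²_Supplier sourcing = ((8−6)/6)² = 0.111
te_Pilot run = (8 + 4·14 + 26)/6 = 90/6 = 15; σ²_Pilot run = ((26−8)/6)² = 9.000
te_QA = (4 + 4·9 + 20)/6 = 60/6 = 10; σ²_QA = ((20−4)/6)² = 7.111
te_Packaging design = (13 + 4·14 + 27)/6 = 96/6 = 16; σ²_Packaging design = ((27−13)/6)² = 5.444
te_Regulatory filing = (2 + 4·4 + 18)/6 = 36/6 = 6; σ²_Regulatory filing = ((18−2)/6)² = 7.111
te_Marketing collateral = (6 + 4·10 + 26)/6 = 72/6 = 12; σ²_Marketing collateral = ((26−6)/6)² = 11.111

Forward pass:
ES_Concept design = 0; EF_Concept design = 9
ES_Prototype build = 0; EF_Prototype build = 4
ES_User testing = 9; EF_User testing = 9+13 = 22
ES_Tooling = max(EF_Concept design=9, EF_Prototype build=4) = 9; EF_Tooling = 9+6 = 15
ES_Supplier sourcing = max(EF_Concept design=9, EF_Prototype build=4) = 9; EF_Supplier sourcing = 9+7 = 16
ES_Pilot run = max(EF_Concept design=9, EF_Tooling=15) = 15; EF_Pilot run = 15+15 = 30
ES_QA = max(EF_Concept design=9, EF_Prototype build=4) = 9; EF_QA = 9+10 = 19
ES_Packaging design = 15; EF_Packaging design = 15+16 = 31
ES_Regulatory filing = max(EF_Tooling=15, EF_Supplier sourcing=16) = 16; EF_Regulatory filing = 16+6 = 22
ES_Marketing collateral = max(EF_User testing=22, EF_Pilot run=30, EF_QA=19, EF_Packaging design=31, EF_Regulatory filing=22) = 31; EF_Marketing collateral = 31+12 = 43
Expected project duration μ = 43 days. Critical path: Concept design → Tooling → Packaging design → Marketing collateral.

Variance along critical path = 4.000 + 0.444 + 5.444 + 11.111 = 21.000; σ = √21.000 = 4.583 days.
Z = (38 − 43) / 4.583 = -1.091
P(T ≤ 38) = Φ(-1.091) ≈ 0.138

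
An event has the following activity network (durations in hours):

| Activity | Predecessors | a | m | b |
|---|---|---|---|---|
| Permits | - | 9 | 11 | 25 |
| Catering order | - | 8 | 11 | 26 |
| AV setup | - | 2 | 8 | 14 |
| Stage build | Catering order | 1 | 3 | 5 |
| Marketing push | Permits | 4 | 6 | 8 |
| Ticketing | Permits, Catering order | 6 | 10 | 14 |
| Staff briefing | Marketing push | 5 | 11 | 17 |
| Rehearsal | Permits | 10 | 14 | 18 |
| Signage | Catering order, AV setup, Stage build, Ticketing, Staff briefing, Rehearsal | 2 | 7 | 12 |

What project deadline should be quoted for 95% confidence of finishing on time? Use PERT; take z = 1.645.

43.2 hours

te_Permits = (9 + 4·11 + 25)/6 = 78/6 = 13; σ²_Permits = ((25−9)/6)² = 7.111
te_Catering order = (8 + 4·11 + 26)/6 = 78/6 = 13; σ²_Catering order = ((26−8)/6)² = 9.000
te_AV setup = (2 + 4·8 + 14)/6 = 48/6 = 8; σ²_AV setup = ((14−2)/6)² = 4.000
te_Stage build = (1 + 4·3 + 5)/6 = 18/6 = 3; σ²_Stage build = ((5−1)/6)² = 0.444
te_Marketing push = (4 + 4·6 + 8)/6 = 36/6 = 6; σ²_Marketing push = ((8−4)/6)² = 0.444
te_Ticketing = (6 + 4·10 + 14)/6 = 60/6 = 10; σ²_Ticketing = ((14−6)/6)² = 1.778
te_Staff briefing = (5 + 4·11 + 17)/6 = 66/6 = 11; σ²_Staff briefing = ((17−5)/6)² = 4.000
te_Rehearsal = (10 + 4·14 + 18)/6 = 84/6 = 14; σ²_Rehearsal = ((18−10)/6)² = 1.778
te_Signage = (2 + 4·7 + 12)/6 = 42/6 = 7; σ²_Signage = ((12−2)/6)² = 2.778

Forward pass:
ES_Permits = 0; EF_Permits = 13
ES_Catering order = 0; EF_Catering order = 13
ES_AV setup = 0; EF_AV setup = 8
ES_Stage build = 13; EF_Stage build = 13+3 = 16
ES_Marketing push = 13; EF_Marketing push = 13+6 = 19
ES_Ticketing = max(EF_Permits=13, EF_Catering order=13) = 13; EF_Ticketing = 13+10 = 23
ES_Staff briefing = 19; EF_Staff briefing = 19+11 = 30
ES_Rehearsal = 13; EF_Rehearsal = 13+14 = 27
ES_Signage = max(EF_Catering order=13, EF_AV setup=8, EF_Stage build=16, EF_Ticketing=23, EF_Staff briefing=30, EF_Rehearsal=27) = 30; EF_Signage = 30+7 = 37
Expected project duration μ = 37 hours. Critical path: Permits → Marketing push → Staff briefing → Signage.

Variance along critical path = 7.111 + 0.444 + 4.000 + 2.778 = 14.333; σ = 3.786 hours.
D = μ + z·σ = 37 + 1.645·3.786 = 43.2 hours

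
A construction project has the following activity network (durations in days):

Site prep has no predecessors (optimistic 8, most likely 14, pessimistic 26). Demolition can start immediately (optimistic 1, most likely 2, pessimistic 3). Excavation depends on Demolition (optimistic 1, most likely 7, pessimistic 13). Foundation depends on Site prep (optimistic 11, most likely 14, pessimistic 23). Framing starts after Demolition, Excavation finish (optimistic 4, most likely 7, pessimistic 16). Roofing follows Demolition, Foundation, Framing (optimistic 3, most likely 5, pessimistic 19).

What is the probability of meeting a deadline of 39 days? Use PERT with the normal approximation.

0.672

te_Site prep = (8 + 4·14 + 26)/6 = 90/6 = 15; σ²_Site prep = ((26−8)/6)² = 9.000
te_Demolition = (1 + 4·2 + 3)/6 = 12/6 = 2; σ²_Demolition = ((3−1)/6)² = 0.111
te_Excavation = (1 + 4·7 + 13)/6 = 42/6 = 7; σ²_Excavation = ((13−1)/6)² = 4.000
te_Foundation = (11 + 4·14 + 23)/6 = 90/6 = 15; σ²_Foundation = ((23−11)/6)² = 4.000
te_Framing = (4 + 4·7 + 16)/6 = 48/6 = 8; σ²_Framing = ((16−4)/6)² = 4.000
te_Roofing = (3 + 4·5 + 19)/6 = 42/6 = 7; σ²_Roofing = ((19−3)/6)² = 7.111

Forward pass:
ES_Site prep = 0; EF_Site prep = 15
ES_Demolition = 0; EF_Demolition = 2
ES_Excavation = 2; EF_Excavation = 2+7 = 9
ES_Foundation = 15; EF_Foundation = 15+15 = 30
ES_Framing = max(EF_Demolition=2, EF_Excavation=9) = 9; EF_Framing = 9+8 = 17
ES_Roofing = max(EF_Demolition=2, EF_Foundation=30, EF_Framing=17) = 30; EF_Roofing = 30+7 = 37
Expected project duration μ = 37 days. Critical path: Site prep → Foundation → Roofing.

Variance along critical path = 9.000 + 4.000 + 7.111 = 20.111; σ = √20.111 = 4.485 days.
Z = (39 − 37) / 4.485 = 0.446
P(T ≤ 39) = Φ(0.446) ≈ 0.672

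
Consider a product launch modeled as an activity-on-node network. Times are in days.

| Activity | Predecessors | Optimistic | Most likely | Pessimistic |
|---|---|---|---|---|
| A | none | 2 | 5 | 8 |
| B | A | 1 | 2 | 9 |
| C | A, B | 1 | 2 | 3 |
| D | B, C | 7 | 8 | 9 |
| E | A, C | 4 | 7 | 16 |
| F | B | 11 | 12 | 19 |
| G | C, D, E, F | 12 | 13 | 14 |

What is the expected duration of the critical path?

34 days

te_A = (2 + 4·5 + 8)/6 = 30/6 = 5
te_B = (1 + 4·2 + 9)/6 = 18/6 = 3
te_C = (1 + 4·2 + 3)/6 = 12/6 = 2
te_D = (7 + 4·8 + 9)/6 = 48/6 = 8
te_E = (4 + 4·7 + 16)/6 = 48/6 = 8
te_F = (11 + 4·12 + 19)/6 = 78/6 = 13
te_G = (12 + 4·13 + 14)/6 = 78/6 = 13

Forward pass:
ES_A = 0; EF_A = 5
ES_B = 5; EF_B = 5+3 = 8
ES_C = max(EF_A=5, EF_B=8) = 8; EF_C = 8+2 = 10
ES_D = max(EF_B=8, EF_C=10) = 10; EF_D = 10+8 = 18
ES_E = max(EF_A=5, EF_C=10) = 10; EF_E = 10+8 = 18
ES_F = 8; EF_F = 8+13 = 21
ES_G = max(EF_C=10, EF_D=18, EF_E=18, EF_F=21) = 21; EF_G = 21+13 = 34
Expected project duration μ = 34 days. Critical path: A → B → F → G.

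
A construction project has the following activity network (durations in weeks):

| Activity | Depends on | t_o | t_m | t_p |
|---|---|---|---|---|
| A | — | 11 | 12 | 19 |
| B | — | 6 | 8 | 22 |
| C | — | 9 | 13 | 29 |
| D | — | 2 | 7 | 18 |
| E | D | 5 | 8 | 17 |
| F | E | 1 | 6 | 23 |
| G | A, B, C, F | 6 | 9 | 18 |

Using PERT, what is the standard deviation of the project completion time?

te_A = (11 + 4·12 + 19)/6 = 78/6 = 13; σ²_A = ((19−11)/6)² = 1.778
te_B = (6 + 4·8 + 22)/6 = 60/6 = 10; σ²_B = ((22−6)/6)² = 7.111
te_C = (9 + 4·13 + 29)/6 = 90/6 = 15; σ²_C = ((29−9)/6)² = 11.111
te_D = (2 + 4·7 + 18)/6 = 48/6 = 8; σ²_D = ((18−2)/6)² = 7.111
te_E = (5 + 4·8 + 17)/6 = 54/6 = 9; σ²_E = ((17−5)/6)² = 4.000
te_F = (1 + 4·6 + 23)/6 = 48/6 = 8; σ²_F = ((23−1)/6)² = 13.444
te_G = (6 + 4·9 + 18)/6 = 60/6 = 10; σ²_G = ((18−6)/6)² = 4.000

Forward pass:
ES_A = 0; EF_A = 13
ES_B = 0; EF_B = 10
ES_C = 0; EF_C = 15
ES_D = 0; EF_D = 8
ES_E = 8; EF_E = 8+9 = 17
ES_F = 17; EF_F = 17+8 = 25
ES_G = max(EF_A=13, EF_B=10, EF_C=15, EF_F=25) = 25; EF_G = 25+10 = 35
Expected project duration μ = 35 weeks. Critical path: D → E → F → G.

Variance along critical path = 7.111 + 4.000 + 13.444 + 4.000 = 28.556
σ = √28.556 = 5.344 weeks

5.34 weeks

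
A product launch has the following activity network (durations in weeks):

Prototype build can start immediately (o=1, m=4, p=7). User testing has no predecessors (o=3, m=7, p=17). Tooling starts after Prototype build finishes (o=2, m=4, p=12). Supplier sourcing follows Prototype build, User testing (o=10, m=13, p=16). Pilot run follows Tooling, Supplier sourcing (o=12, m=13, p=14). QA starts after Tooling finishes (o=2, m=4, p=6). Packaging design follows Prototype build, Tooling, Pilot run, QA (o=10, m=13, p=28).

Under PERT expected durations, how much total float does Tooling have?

te_Prototype build = (1 + 4·4 + 7)/6 = 24/6 = 4
te_User testing = (3 + 4·7 + 17)/6 = 48/6 = 8
te_Tooling = (2 + 4·4 + 12)/6 = 30/6 = 5
te_Supplier sourcing = (10 + 4·13 + 16)/6 = 78/6 = 13
te_Pilot run = (12 + 4·13 + 14)/6 = 78/6 = 13
te_QA = (2 + 4·4 + 6)/6 = 24/6 = 4
te_Packaging design = (10 + 4·13 + 28)/6 = 90/6 = 15

Forward pass:
ES_Prototype build = 0; EF_Prototype build = 4
ES_User testing = 0; EF_User testing = 8
ES_Tooling = 4; EF_Tooling = 4+5 = 9
ES_Supplier sourcing = max(EF_Prototype build=4, EF_User testing=8) = 8; EF_Supplier sourcing = 8+13 = 21
ES_Pilot run = max(EF_Tooling=9, EF_Supplier sourcing=21) = 21; EF_Pilot run = 21+13 = 34
ES_QA = 9; EF_QA = 9+4 = 13
ES_Packaging design = max(EF_Prototype build=4, EF_Tooling=9, EF_Pilot run=34, EF_QA=13) = 34; EF_Packaging design = 34+15 = 49
Expected project duration μ = 49 weeks. Critical path: User testing → Supplier sourcing → Pilot run → Packaging design.

Backward pass:
LF_Packaging design = 49; LS_Packaging design = 49−15 = 34
LF_QA = LS_Packaging design = 34; LS_QA = 34−4 = 30
LF_Pilot run = LS_Packaging design = 34; LS_Pilot run = 34−13 = 21
LF_Supplier sourcing = LS_Pilot run = 21; LS_Supplier sourcing = 21−13 = 8
LF_Tooling = min(LS_Pilot run=21, LS_QA=30, LS_Packaging design=34) = 21; LS_Tooling = 21−5 = 16
LF_User testing = LS_Supplier sourcing = 8; LS_User testing = 8−8 = 0
LF_Prototype build = min(LS_Tooling=16, LS_Supplier sourcing=8, LS_Packaging design=34) = 8; LS_Prototype build = 8−4 = 4
Slack_Tooling = LS_Tooling − ES_Tooling = 16 − 4 = 12

12 weeks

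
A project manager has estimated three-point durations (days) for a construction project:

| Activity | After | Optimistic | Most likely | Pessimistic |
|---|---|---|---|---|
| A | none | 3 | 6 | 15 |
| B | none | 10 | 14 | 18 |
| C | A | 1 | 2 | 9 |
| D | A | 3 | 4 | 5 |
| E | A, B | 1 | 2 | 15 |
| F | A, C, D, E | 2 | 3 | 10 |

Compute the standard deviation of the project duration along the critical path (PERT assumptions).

3.00 days

te_A = (3 + 4·6 + 15)/6 = 42/6 = 7; σ²_A = ((15−3)/6)² = 4.000
te_B = (10 + 4·14 + 18)/6 = 84/6 = 14; σ²_B = ((18−10)/6)² = 1.778
te_C = (1 + 4·2 + 9)/6 = 18/6 = 3; σ²_C = ((9−1)/6)² = 1.778
te_D = (3 + 4·4 + 5)/6 = 24/6 = 4; σ²_D = ((5−3)/6)² = 0.111
te_E = (1 + 4·2 + 15)/6 = 24/6 = 4; σ²_E = ((15−1)/6)² = 5.444
te_F = (2 + 4·3 + 10)/6 = 24/6 = 4; σ²_F = ((10−2)/6)² = 1.778

Forward pass:
ES_A = 0; EF_A = 7
ES_B = 0; EF_B = 14
ES_C = 7; EF_C = 7+3 = 10
ES_D = 7; EF_D = 7+4 = 11
ES_E = max(EF_A=7, EF_B=14) = 14; EF_E = 14+4 = 18
ES_F = max(EF_A=7, EF_C=10, EF_D=11, EF_E=18) = 18; EF_F = 18+4 = 22
Expected project duration μ = 22 days. Critical path: B → E → F.

Variance along critical path = 1.778 + 5.444 + 1.778 = 9.000
σ = √9.000 = 3.000 days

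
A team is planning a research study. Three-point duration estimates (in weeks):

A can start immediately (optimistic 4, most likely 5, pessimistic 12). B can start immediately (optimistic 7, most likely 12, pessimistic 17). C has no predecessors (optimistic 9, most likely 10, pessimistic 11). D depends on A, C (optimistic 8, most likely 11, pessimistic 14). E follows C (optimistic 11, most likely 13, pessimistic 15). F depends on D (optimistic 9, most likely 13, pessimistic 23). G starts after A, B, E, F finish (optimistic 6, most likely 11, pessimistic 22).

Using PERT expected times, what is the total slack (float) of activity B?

23 weeks

te_A = (4 + 4·5 + 12)/6 = 36/6 = 6
te_B = (7 + 4·12 + 17)/6 = 72/6 = 12
te_C = (9 + 4·10 + 11)/6 = 60/6 = 10
te_D = (8 + 4·11 + 14)/6 = 66/6 = 11
te_E = (11 + 4·13 + 15)/6 = 78/6 = 13
te_F = (9 + 4·13 + 23)/6 = 84/6 = 14
te_G = (6 + 4·11 + 22)/6 = 72/6 = 12

Forward pass:
ES_A = 0; EF_A = 6
ES_B = 0; EF_B = 12
ES_C = 0; EF_C = 10
ES_D = max(EF_A=6, EF_C=10) = 10; EF_D = 10+11 = 21
ES_E = 10; EF_E = 10+13 = 23
ES_F = 21; EF_F = 21+14 = 35
ES_G = max(EF_A=6, EF_B=12, EF_E=23, EF_F=35) = 35; EF_G = 35+12 = 47
Expected project duration μ = 47 weeks. Critical path: C → D → F → G.

Backward pass:
LF_G = 47; LS_G = 47−12 = 35
LF_F = LS_G = 35; LS_F = 35−14 = 21
LF_E = LS_G = 35; LS_E = 35−13 = 22
LF_D = LS_F = 21; LS_D = 21−11 = 10
LF_C = min(LS_D=10, LS_E=22) = 10; LS_C = 10−10 = 0
LF_B = LS_G = 35; LS_B = 35−12 = 23
LF_A = min(LS_D=10, LS_G=35) = 10; LS_A = 10−6 = 4
Slack_B = LS_B − ES_B = 23 − 0 = 23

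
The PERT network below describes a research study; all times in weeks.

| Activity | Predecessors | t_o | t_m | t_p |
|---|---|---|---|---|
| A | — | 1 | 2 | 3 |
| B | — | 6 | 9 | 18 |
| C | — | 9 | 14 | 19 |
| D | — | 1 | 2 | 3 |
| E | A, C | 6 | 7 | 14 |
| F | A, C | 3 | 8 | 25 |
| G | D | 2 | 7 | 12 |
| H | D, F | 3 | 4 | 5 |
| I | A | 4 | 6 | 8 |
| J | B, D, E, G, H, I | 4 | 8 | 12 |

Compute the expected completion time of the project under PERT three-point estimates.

36 weeks

te_A = (1 + 4·2 + 3)/6 = 12/6 = 2
te_B = (6 + 4·9 + 18)/6 = 60/6 = 10
te_C = (9 + 4·14 + 19)/6 = 84/6 = 14
te_D = (1 + 4·2 + 3)/6 = 12/6 = 2
te_E = (6 + 4·7 + 14)/6 = 48/6 = 8
te_F = (3 + 4·8 + 25)/6 = 60/6 = 10
te_G = (2 + 4·7 + 12)/6 = 42/6 = 7
te_H = (3 + 4·4 + 5)/6 = 24/6 = 4
te_I = (4 + 4·6 + 8)/6 = 36/6 = 6
te_J = (4 + 4·8 + 12)/6 = 48/6 = 8

Forward pass:
ES_A = 0; EF_A = 2
ES_B = 0; EF_B = 10
ES_C = 0; EF_C = 14
ES_D = 0; EF_D = 2
ES_E = max(EF_A=2, EF_C=14) = 14; EF_E = 14+8 = 22
ES_F = max(EF_A=2, EF_C=14) = 14; EF_F = 14+10 = 24
ES_G = 2; EF_G = 2+7 = 9
ES_H = max(EF_D=2, EF_F=24) = 24; EF_H = 24+4 = 28
ES_I = 2; EF_I = 2+6 = 8
ES_J = max(EF_B=10, EF_D=2, EF_E=22, EF_G=9, EF_H=28, EF_I=8) = 28; EF_J = 28+8 = 36
Expected project duration μ = 36 weeks. Critical path: C → F → H → J.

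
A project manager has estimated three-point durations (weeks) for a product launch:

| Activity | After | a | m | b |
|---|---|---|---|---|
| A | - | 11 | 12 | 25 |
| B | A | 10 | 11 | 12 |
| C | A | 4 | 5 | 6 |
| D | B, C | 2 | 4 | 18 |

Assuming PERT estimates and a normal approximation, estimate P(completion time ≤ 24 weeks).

te_A = (11 + 4·12 + 25)/6 = 84/6 = 14; σ²_A = ((25−11)/6)² = 5.444
te_B = (10 + 4·11 + 12)/6 = 66/6 = 11; σ²_B = ((12−10)/6)² = 0.111
te_C = (4 + 4·5 + 6)/6 = 30/6 = 5; σ²_C = ((6−4)/6)² = 0.111
te_D = (2 + 4·4 + 18)/6 = 36/6 = 6; σ²_D = ((18−2)/6)² = 7.111

Forward pass:
ES_A = 0; EF_A = 14
ES_B = 14; EF_B = 14+11 = 25
ES_C = 14; EF_C = 14+5 = 19
ES_D = max(EF_B=25, EF_C=19) = 25; EF_D = 25+6 = 31
Expected project duration μ = 31 weeks. Critical path: A → B → D.

Variance along critical path = 5.444 + 0.111 + 7.111 = 12.667; σ = √12.667 = 3.559 weeks.
Z = (24 − 31) / 3.559 = -1.967
P(T ≤ 24) = Φ(-1.967) ≈ 0.025

0.025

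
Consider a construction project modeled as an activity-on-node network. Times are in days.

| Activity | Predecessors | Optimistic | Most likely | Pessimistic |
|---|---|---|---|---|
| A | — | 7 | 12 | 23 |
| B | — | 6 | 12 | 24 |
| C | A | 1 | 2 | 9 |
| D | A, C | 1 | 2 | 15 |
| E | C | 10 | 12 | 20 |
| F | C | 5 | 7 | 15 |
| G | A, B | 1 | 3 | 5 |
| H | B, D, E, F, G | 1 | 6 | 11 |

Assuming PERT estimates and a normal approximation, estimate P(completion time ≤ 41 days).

te_A = (7 + 4·12 + 23)/6 = 78/6 = 13; σ²_A = ((23−7)/6)² = 7.111
te_B = (6 + 4·12 + 24)/6 = 78/6 = 13; σ²_B = ((24−6)/6)² = 9.000
te_C = (1 + 4·2 + 9)/6 = 18/6 = 3; σ²_C = ((9−1)/6)² = 1.778
te_D = (1 + 4·2 + 15)/6 = 24/6 = 4; σ²_D = ((15−1)/6)² = 5.444
te_E = (10 + 4·12 + 20)/6 = 78/6 = 13; σ²_E = ((20−10)/6)² = 2.778
te_F = (5 + 4·7 + 15)/6 = 48/6 = 8; σ²_F = ((15−5)/6)² = 2.778
te_G = (1 + 4·3 + 5)/6 = 18/6 = 3; σ²_G = ((5−1)/6)² = 0.444
te_H = (1 + 4·6 + 11)/6 = 36/6 = 6; σ²_H = ((11−1)/6)² = 2.778

Forward pass:
ES_A = 0; EF_A = 13
ES_B = 0; EF_B = 13
ES_C = 13; EF_C = 13+3 = 16
ES_D = max(EF_A=13, EF_C=16) = 16; EF_D = 16+4 = 20
ES_E = 16; EF_E = 16+13 = 29
ES_F = 16; EF_F = 16+8 = 24
ES_G = max(EF_A=13, EF_B=13) = 13; EF_G = 13+3 = 16
ES_H = max(EF_B=13, EF_D=20, EF_E=29, EF_F=24, EF_G=16) = 29; EF_H = 29+6 = 35
Expected project duration μ = 35 days. Critical path: A → C → E → H.

Variance along critical path = 7.111 + 1.778 + 2.778 + 2.778 = 14.444; σ = √14.444 = 3.801 days.
Z = (41 − 35) / 3.801 = 1.579
P(T ≤ 41) = Φ(1.579) ≈ 0.943

0.943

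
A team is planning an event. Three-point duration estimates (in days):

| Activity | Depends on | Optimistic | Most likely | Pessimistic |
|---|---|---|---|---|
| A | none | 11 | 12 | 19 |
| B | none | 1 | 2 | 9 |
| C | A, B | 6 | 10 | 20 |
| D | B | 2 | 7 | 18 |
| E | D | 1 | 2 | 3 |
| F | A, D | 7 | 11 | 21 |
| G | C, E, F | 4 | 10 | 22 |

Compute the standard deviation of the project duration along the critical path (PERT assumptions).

te_A = (11 + 4·12 + 19)/6 = 78/6 = 13; σ²_A = ((19−11)/6)² = 1.778
te_B = (1 + 4·2 + 9)/6 = 18/6 = 3; σ²_B = ((9−1)/6)² = 1.778
te_C = (6 + 4·10 + 20)/6 = 66/6 = 11; σ²_C = ((20−6)/6)² = 5.444
te_D = (2 + 4·7 + 18)/6 = 48/6 = 8; σ²_D = ((18−2)/6)² = 7.111
te_E = (1 + 4·2 + 3)/6 = 12/6 = 2; σ²_E = ((3−1)/6)² = 0.111
te_F = (7 + 4·11 + 21)/6 = 72/6 = 12; σ²_F = ((21−7)/6)² = 5.444
te_G = (4 + 4·10 + 22)/6 = 66/6 = 11; σ²_G = ((22−4)/6)² = 9.000

Forward pass:
ES_A = 0; EF_A = 13
ES_B = 0; EF_B = 3
ES_C = max(EF_A=13, EF_B=3) = 13; EF_C = 13+11 = 24
ES_D = 3; EF_D = 3+8 = 11
ES_E = 11; EF_E = 11+2 = 13
ES_F = max(EF_A=13, EF_D=11) = 13; EF_F = 13+12 = 25
ES_G = max(EF_C=24, EF_E=13, EF_F=25) = 25; EF_G = 25+11 = 36
Expected project duration μ = 36 days. Critical path: A → F → G.

Variance along critical path = 1.778 + 5.444 + 9.000 = 16.222
σ = √16.222 = 4.028 days

4.03 days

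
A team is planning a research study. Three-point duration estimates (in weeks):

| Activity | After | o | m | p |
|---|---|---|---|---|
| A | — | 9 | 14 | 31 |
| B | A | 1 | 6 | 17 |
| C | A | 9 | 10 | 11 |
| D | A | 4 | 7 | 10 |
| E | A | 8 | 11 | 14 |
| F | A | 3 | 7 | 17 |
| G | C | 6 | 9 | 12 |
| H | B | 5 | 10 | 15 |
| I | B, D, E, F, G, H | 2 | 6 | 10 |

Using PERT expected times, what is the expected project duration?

te_A = (9 + 4·14 + 31)/6 = 96/6 = 16
te_B = (1 + 4·6 + 17)/6 = 42/6 = 7
te_C = (9 + 4·10 + 11)/6 = 60/6 = 10
te_D = (4 + 4·7 + 10)/6 = 42/6 = 7
te_E = (8 + 4·11 + 14)/6 = 66/6 = 11
te_F = (3 + 4·7 + 17)/6 = 48/6 = 8
te_G = (6 + 4·9 + 12)/6 = 54/6 = 9
te_H = (5 + 4·10 + 15)/6 = 60/6 = 10
te_I = (2 + 4·6 + 10)/6 = 36/6 = 6

Forward pass:
ES_A = 0; EF_A = 16
ES_B = 16; EF_B = 16+7 = 23
ES_C = 16; EF_C = 16+10 = 26
ES_D = 16; EF_D = 16+7 = 23
ES_E = 16; EF_E = 16+11 = 27
ES_F = 16; EF_F = 16+8 = 24
ES_G = 26; EF_G = 26+9 = 35
ES_H = 23; EF_H = 23+10 = 33
ES_I = max(EF_B=23, EF_D=23, EF_E=27, EF_F=24, EF_G=35, EF_H=33) = 35; EF_I = 35+6 = 41
Expected project duration μ = 41 weeks. Critical path: A → C → G → I.

41 weeks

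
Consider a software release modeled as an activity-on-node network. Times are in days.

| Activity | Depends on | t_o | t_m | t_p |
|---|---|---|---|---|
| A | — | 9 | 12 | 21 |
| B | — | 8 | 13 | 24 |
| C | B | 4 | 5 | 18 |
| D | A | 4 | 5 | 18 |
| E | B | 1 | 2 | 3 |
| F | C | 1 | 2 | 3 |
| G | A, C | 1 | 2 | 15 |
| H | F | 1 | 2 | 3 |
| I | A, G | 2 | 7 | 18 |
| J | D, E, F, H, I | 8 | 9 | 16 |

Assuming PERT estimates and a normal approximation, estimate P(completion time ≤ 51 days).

0.939

te_A = (9 + 4·12 + 21)/6 = 78/6 = 13; σ²_A = ((21−9)/6)² = 4.000
te_B = (8 + 4·13 + 24)/6 = 84/6 = 14; σ²_B = ((24−8)/6)² = 7.111
te_C = (4 + 4·5 + 18)/6 = 42/6 = 7; σ²_C = ((18−4)/6)² = 5.444
te_D = (4 + 4·5 + 18)/6 = 42/6 = 7; σ²_D = ((18−4)/6)² = 5.444
te_E = (1 + 4·2 + 3)/6 = 12/6 = 2; σ²_E = ((3−1)/6)² = 0.111
te_F = (1 + 4·2 + 3)/6 = 12/6 = 2; σ²_F = ((3−1)/6)² = 0.111
te_G = (1 + 4·2 + 15)/6 = 24/6 = 4; σ²_G = ((15−1)/6)² = 5.444
te_H = (1 + 4·2 + 3)/6 = 12/6 = 2; σ²_H = ((3−1)/6)² = 0.111
te_I = (2 + 4·7 + 18)/6 = 48/6 = 8; σ²_I = ((18−2)/6)² = 7.111
te_J = (8 + 4·9 + 16)/6 = 60/6 = 10; σ²_J = ((16−8)/6)² = 1.778

Forward pass:
ES_A = 0; EF_A = 13
ES_B = 0; EF_B = 14
ES_C = 14; EF_C = 14+7 = 21
ES_D = 13; EF_D = 13+7 = 20
ES_E = 14; EF_E = 14+2 = 16
ES_F = 21; EF_F = 21+2 = 23
ES_G = max(EF_A=13, EF_C=21) = 21; EF_G = 21+4 = 25
ES_H = 23; EF_H = 23+2 = 25
ES_I = max(EF_A=13, EF_G=25) = 25; EF_I = 25+8 = 33
ES_J = max(EF_D=20, EF_E=16, EF_F=23, EF_H=25, EF_I=33) = 33; EF_J = 33+10 = 43
Expected project duration μ = 43 days. Critical path: B → C → G → I → J.

Variance along critical path = 7.111 + 5.444 + 5.444 + 7.111 + 1.778 = 26.889; σ = √26.889 = 5.185 days.
Z = (51 − 43) / 5.185 = 1.543
P(T ≤ 51) = Φ(1.543) ≈ 0.939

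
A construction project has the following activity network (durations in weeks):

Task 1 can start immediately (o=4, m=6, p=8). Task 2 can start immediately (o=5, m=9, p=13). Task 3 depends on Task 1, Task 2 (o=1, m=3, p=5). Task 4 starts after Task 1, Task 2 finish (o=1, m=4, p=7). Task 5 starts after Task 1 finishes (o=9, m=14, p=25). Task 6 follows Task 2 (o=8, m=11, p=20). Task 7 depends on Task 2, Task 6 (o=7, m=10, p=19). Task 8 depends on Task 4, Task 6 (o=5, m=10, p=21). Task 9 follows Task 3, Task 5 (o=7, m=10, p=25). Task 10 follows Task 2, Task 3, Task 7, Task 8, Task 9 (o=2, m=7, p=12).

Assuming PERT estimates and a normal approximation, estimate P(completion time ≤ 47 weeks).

te_Task 1 = (4 + 4·6 + 8)/6 = 36/6 = 6; σ²_Task 1 = ((8−4)/6)² = 0.444
te_Task 2 = (5 + 4·9 + 13)/6 = 54/6 = 9; σ²_Task 2 = ((13−5)/6)² = 1.778
te_Task 3 = (1 + 4·3 + 5)/6 = 18/6 = 3; σ²_Task 3 = ((5−1)/6)² = 0.444
te_Task 4 = (1 + 4·4 + 7)/6 = 24/6 = 4; σ²_Task 4 = ((7−1)/6)² = 1.000
te_Task 5 = (9 + 4·14 + 25)/6 = 90/6 = 15; σ²_Task 5 = ((25−9)/6)² = 7.111
te_Task 6 = (8 + 4·11 + 20)/6 = 72/6 = 12; σ²_Task 6 = ((20−8)/6)² = 4.000
te_Task 7 = (7 + 4·10 + 19)/6 = 66/6 = 11; σ²_Task 7 = ((19−7)/6)² = 4.000
te_Task 8 = (5 + 4·10 + 21)/6 = 66/6 = 11; σ²_Task 8 = ((21−5)/6)² = 7.111
te_Task 9 = (7 + 4·10 + 25)/6 = 72/6 = 12; σ²_Task 9 = ((25−7)/6)² = 9.000
te_Task 10 = (2 + 4·7 + 12)/6 = 42/6 = 7; σ²_Task 10 = ((12−2)/6)² = 2.778

Forward pass:
ES_Task 1 = 0; EF_Task 1 = 6
ES_Task 2 = 0; EF_Task 2 = 9
ES_Task 3 = max(EF_Task 1=6, EF_Task 2=9) = 9; EF_Task 3 = 9+3 = 12
ES_Task 4 = max(EF_Task 1=6, EF_Task 2=9) = 9; EF_Task 4 = 9+4 = 13
ES_Task 5 = 6; EF_Task 5 = 6+15 = 21
ES_Task 6 = 9; EF_Task 6 = 9+12 = 21
ES_Task 7 = max(EF_Task 2=9, EF_Task 6=21) = 21; EF_Task 7 = 21+11 = 32
ES_Task 8 = max(EF_Task 4=13, EF_Task 6=21) = 21; EF_Task 8 = 21+11 = 32
ES_Task 9 = max(EF_Task 3=12, EF_Task 5=21) = 21; EF_Task 9 = 21+12 = 33
ES_Task 10 = max(EF_Task 2=9, EF_Task 3=12, EF_Task 7=32, EF_Task 8=32, EF_Task 9=33) = 33; EF_Task 10 = 33+7 = 40
Expected project duration μ = 40 weeks. Critical path: Task 1 → Task 5 → Task 9 → Task 10.

Variance along critical path = 0.444 + 7.111 + 9.000 + 2.778 = 19.333; σ = √19.333 = 4.397 weeks.
Z = (47 − 40) / 4.397 = 1.592
P(T ≤ 47) = Φ(1.592) ≈ 0.944

0.944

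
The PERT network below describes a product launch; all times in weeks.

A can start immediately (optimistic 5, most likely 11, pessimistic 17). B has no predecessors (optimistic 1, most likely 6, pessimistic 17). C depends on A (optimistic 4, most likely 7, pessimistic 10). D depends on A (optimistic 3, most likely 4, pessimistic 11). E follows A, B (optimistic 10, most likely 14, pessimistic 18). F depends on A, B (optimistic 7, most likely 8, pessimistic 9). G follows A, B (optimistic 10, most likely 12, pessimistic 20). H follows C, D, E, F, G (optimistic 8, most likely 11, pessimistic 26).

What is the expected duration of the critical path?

te_A = (5 + 4·11 + 17)/6 = 66/6 = 11
te_B = (1 + 4·6 + 17)/6 = 42/6 = 7
te_C = (4 + 4·7 + 10)/6 = 42/6 = 7
te_D = (3 + 4·4 + 11)/6 = 30/6 = 5
te_E = (10 + 4·14 + 18)/6 = 84/6 = 14
te_F = (7 + 4·8 + 9)/6 = 48/6 = 8
te_G = (10 + 4·12 + 20)/6 = 78/6 = 13
te_H = (8 + 4·11 + 26)/6 = 78/6 = 13

Forward pass:
ES_A = 0; EF_A = 11
ES_B = 0; EF_B = 7
ES_C = 11; EF_C = 11+7 = 18
ES_D = 11; EF_D = 11+5 = 16
ES_E = max(EF_A=11, EF_B=7) = 11; EF_E = 11+14 = 25
ES_F = max(EF_A=11, EF_B=7) = 11; EF_F = 11+8 = 19
ES_G = max(EF_A=11, EF_B=7) = 11; EF_G = 11+13 = 24
ES_H = max(EF_C=18, EF_D=16, EF_E=25, EF_F=19, EF_G=24) = 25; EF_H = 25+13 = 38
Expected project duration μ = 38 weeks. Critical path: A → E → H.

38 weeks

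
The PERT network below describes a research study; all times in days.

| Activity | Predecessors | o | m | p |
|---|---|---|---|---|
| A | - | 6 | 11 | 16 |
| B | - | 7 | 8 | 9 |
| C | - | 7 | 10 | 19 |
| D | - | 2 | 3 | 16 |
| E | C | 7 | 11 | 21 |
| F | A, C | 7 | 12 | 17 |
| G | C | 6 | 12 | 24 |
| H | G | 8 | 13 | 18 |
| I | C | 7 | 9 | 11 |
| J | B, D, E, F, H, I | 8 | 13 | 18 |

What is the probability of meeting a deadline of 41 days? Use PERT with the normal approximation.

te_A = (6 + 4·11 + 16)/6 = 66/6 = 11; σ²_A = ((16−6)/6)² = 2.778
te_B = (7 + 4·8 + 9)/6 = 48/6 = 8; σ²_B = ((9−7)/6)² = 0.111
te_C = (7 + 4·10 + 19)/6 = 66/6 = 11; σ²_C = ((19−7)/6)² = 4.000
te_D = (2 + 4·3 + 16)/6 = 30/6 = 5; σ²_D = ((16−2)/6)² = 5.444
te_E = (7 + 4·11 + 21)/6 = 72/6 = 12; σ²_E = ((21−7)/6)² = 5.444
te_F = (7 + 4·12 + 17)/6 = 72/6 = 12; σ²_F = ((17−7)/6)² = 2.778
te_G = (6 + 4·12 + 24)/6 = 78/6 = 13; σ²_G = ((24−6)/6)² = 9.000
te_H = (8 + 4·13 + 18)/6 = 78/6 = 13; σ²_H = ((18−8)/6)² = 2.778
te_I = (7 + 4·9 + 11)/6 = 54/6 = 9; σ²_I = ((11−7)/6)² = 0.444
te_J = (8 + 4·13 + 18)/6 = 78/6 = 13; σ²_J = ((18−8)/6)² = 2.778

Forward pass:
ES_A = 0; EF_A = 11
ES_B = 0; EF_B = 8
ES_C = 0; EF_C = 11
ES_D = 0; EF_D = 5
ES_E = 11; EF_E = 11+12 = 23
ES_F = max(EF_A=11, EF_C=11) = 11; EF_F = 11+12 = 23
ES_G = 11; EF_G = 11+13 = 24
ES_H = 24; EF_H = 24+13 = 37
ES_I = 11; EF_I = 11+9 = 20
ES_J = max(EF_B=8, EF_D=5, EF_E=23, EF_F=23, EF_H=37, EF_I=20) = 37; EF_J = 37+13 = 50
Expected project duration μ = 50 days. Critical path: C → G → H → J.

Variance along critical path = 4.000 + 9.000 + 2.778 + 2.778 = 18.556; σ = √18.556 = 4.308 days.
Z = (41 − 50) / 4.308 = -2.089
P(T ≤ 41) = Φ(-2.089) ≈ 0.018

0.018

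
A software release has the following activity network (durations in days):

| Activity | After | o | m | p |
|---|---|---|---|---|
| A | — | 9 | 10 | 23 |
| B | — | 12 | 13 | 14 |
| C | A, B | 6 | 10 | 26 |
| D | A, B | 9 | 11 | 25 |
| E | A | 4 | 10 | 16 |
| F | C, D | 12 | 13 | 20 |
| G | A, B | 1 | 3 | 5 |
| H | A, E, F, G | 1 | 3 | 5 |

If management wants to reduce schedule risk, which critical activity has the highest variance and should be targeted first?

te_A = (9 + 4·10 + 23)/6 = 72/6 = 12; σ²_A = ((23−9)/6)² = 5.444
te_B = (12 + 4·13 + 14)/6 = 78/6 = 13; σ²_B = ((14−12)/6)² = 0.111
te_C = (6 + 4·10 + 26)/6 = 72/6 = 12; σ²_C = ((26−6)/6)² = 11.111
te_D = (9 + 4·11 + 25)/6 = 78/6 = 13; σ²_D = ((25−9)/6)² = 7.111
te_E = (4 + 4·10 + 16)/6 = 60/6 = 10; σ²_E = ((16−4)/6)² = 4.000
te_F = (12 + 4·13 + 20)/6 = 84/6 = 14; σ²_F = ((20−12)/6)² = 1.778
te_G = (1 + 4·3 + 5)/6 = 18/6 = 3; σ²_G = ((5−1)/6)² = 0.444
te_H = (1 + 4·3 + 5)/6 = 18/6 = 3; σ²_H = ((5−1)/6)² = 0.444

Forward pass:
ES_A = 0; EF_A = 12
ES_B = 0; EF_B = 13
ES_C = max(EF_A=12, EF_B=13) = 13; EF_C = 13+12 = 25
ES_D = max(EF_A=12, EF_B=13) = 13; EF_D = 13+13 = 26
ES_E = 12; EF_E = 12+10 = 22
ES_F = max(EF_C=25, EF_D=26) = 26; EF_F = 26+14 = 40
ES_G = max(EF_A=12, EF_B=13) = 13; EF_G = 13+3 = 16
ES_H = max(EF_A=12, EF_E=22, EF_F=40, EF_G=16) = 40; EF_H = 40+3 = 43
Expected project duration μ = 43 days. Critical path: B → D → F → H.

Variances on critical path: σ²_B=0.111, σ²_D=7.111, σ²_F=1.778, σ²_H=0.444.
Largest is σ²_D = 7.111.

D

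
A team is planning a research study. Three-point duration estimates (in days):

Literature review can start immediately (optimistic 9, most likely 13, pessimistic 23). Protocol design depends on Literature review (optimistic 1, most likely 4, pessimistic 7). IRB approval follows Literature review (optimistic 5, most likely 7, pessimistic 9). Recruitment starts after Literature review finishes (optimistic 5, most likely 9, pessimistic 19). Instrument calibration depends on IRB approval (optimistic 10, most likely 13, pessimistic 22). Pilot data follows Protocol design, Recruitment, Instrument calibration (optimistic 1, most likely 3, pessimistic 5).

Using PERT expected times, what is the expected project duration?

38 days

te_Literature review = (9 + 4·13 + 23)/6 = 84/6 = 14
te_Protocol design = (1 + 4·4 + 7)/6 = 24/6 = 4
te_IRB approval = (5 + 4·7 + 9)/6 = 42/6 = 7
te_Recruitment = (5 + 4·9 + 19)/6 = 60/6 = 10
te_Instrument calibration = (10 + 4·13 + 22)/6 = 84/6 = 14
te_Pilot data = (1 + 4·3 + 5)/6 = 18/6 = 3

Forward pass:
ES_Literature review = 0; EF_Literature review = 14
ES_Protocol design = 14; EF_Protocol design = 14+4 = 18
ES_IRB approval = 14; EF_IRB approval = 14+7 = 21
ES_Recruitment = 14; EF_Recruitment = 14+10 = 24
ES_Instrument calibration = 21; EF_Instrument calibration = 21+14 = 35
ES_Pilot data = max(EF_Protocol design=18, EF_Recruitment=24, EF_Instrument calibration=35) = 35; EF_Pilot data = 35+3 = 38
Expected project duration μ = 38 days. Critical path: Literature review → IRB approval → Instrument calibration → Pilot data.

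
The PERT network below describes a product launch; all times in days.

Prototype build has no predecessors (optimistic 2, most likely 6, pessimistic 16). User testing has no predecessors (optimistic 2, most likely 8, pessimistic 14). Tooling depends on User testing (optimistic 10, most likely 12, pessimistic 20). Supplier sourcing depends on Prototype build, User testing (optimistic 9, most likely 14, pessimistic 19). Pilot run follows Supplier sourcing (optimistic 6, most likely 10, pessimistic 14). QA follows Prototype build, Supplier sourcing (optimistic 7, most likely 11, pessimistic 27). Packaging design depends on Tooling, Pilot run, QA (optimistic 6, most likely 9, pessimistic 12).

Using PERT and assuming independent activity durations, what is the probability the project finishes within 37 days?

te_Prototype build = (2 + 4·6 + 16)/6 = 42/6 = 7; σ²_Prototype build = ((16−2)/6)² = 5.444
te_User testing = (2 + 4·8 + 14)/6 = 48/6 = 8; σ²_User testing = ((14−2)/6)² = 4.000
te_Tooling = (10 + 4·12 + 20)/6 = 78/6 = 13; σ²_Tooling = ((20−10)/6)² = 2.778
te_Supplier sourcing = (9 + 4·14 + 19)/6 = 84/6 = 14; σ²_Supplier sourcing = ((19−9)/6)² = 2.778
te_Pilot run = (6 + 4·10 + 14)/6 = 60/6 = 10; σ²_Pilot run = ((14−6)/6)² = 1.778
te_QA = (7 + 4·11 + 27)/6 = 78/6 = 13; σ²_QA = ((27−7)/6)² = 11.111
te_Packaging design = (6 + 4·9 + 12)/6 = 54/6 = 9; σ²_Packaging design = ((12−6)/6)² = 1.000

Forward pass:
ES_Prototype build = 0; EF_Prototype build = 7
ES_User testing = 0; EF_User testing = 8
ES_Tooling = 8; EF_Tooling = 8+13 = 21
ES_Supplier sourcing = max(EF_Prototype build=7, EF_User testing=8) = 8; EF_Supplier sourcing = 8+14 = 22
ES_Pilot run = 22; EF_Pilot run = 22+10 = 32
ES_QA = max(EF_Prototype build=7, EF_Supplier sourcing=22) = 22; EF_QA = 22+13 = 35
ES_Packaging design = max(EF_Tooling=21, EF_Pilot run=32, EF_QA=35) = 35; EF_Packaging design = 35+9 = 44
Expected project duration μ = 44 days. Critical path: User testing → Supplier sourcing → QA → Packaging design.

Variance along critical path = 4.000 + 2.778 + 11.111 + 1.000 = 18.889; σ = √18.889 = 4.346 days.
Z = (37 − 44) / 4.346 = -1.611
P(T ≤ 37) = Φ(-1.611) ≈ 0.054

0.054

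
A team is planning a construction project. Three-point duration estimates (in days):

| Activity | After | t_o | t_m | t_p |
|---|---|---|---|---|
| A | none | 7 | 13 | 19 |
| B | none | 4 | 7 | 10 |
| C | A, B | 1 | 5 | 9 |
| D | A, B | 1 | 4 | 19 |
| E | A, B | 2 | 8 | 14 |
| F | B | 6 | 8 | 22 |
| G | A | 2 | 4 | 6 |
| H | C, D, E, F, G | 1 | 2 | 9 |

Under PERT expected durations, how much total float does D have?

te_A = (7 + 4·13 + 19)/6 = 78/6 = 13
te_B = (4 + 4·7 + 10)/6 = 42/6 = 7
te_C = (1 + 4·5 + 9)/6 = 30/6 = 5
te_D = (1 + 4·4 + 19)/6 = 36/6 = 6
te_E = (2 + 4·8 + 14)/6 = 48/6 = 8
te_F = (6 + 4·8 + 22)/6 = 60/6 = 10
te_G = (2 + 4·4 + 6)/6 = 24/6 = 4
te_H = (1 + 4·2 + 9)/6 = 18/6 = 3

Forward pass:
ES_A = 0; EF_A = 13
ES_B = 0; EF_B = 7
ES_C = max(EF_A=13, EF_B=7) = 13; EF_C = 13+5 = 18
ES_D = max(EF_A=13, EF_B=7) = 13; EF_D = 13+6 = 19
ES_E = max(EF_A=13, EF_B=7) = 13; EF_E = 13+8 = 21
ES_F = 7; EF_F = 7+10 = 17
ES_G = 13; EF_G = 13+4 = 17
ES_H = max(EF_C=18, EF_D=19, EF_E=21, EF_F=17, EF_G=17) = 21; EF_H = 21+3 = 24
Expected project duration μ = 24 days. Critical path: A → E → H.

Backward pass:
LF_H = 24; LS_H = 24−3 = 21
LF_G = LS_H = 21; LS_G = 21−4 = 17
LF_F = LS_H = 21; LS_F = 21−10 = 11
LF_E = LS_H = 21; LS_E = 21−8 = 13
LF_D = LS_H = 21; LS_D = 21−6 = 15
LF_C = LS_H = 21; LS_C = 21−5 = 16
LF_B = min(LS_C=16, LS_D=15, LS_E=13, LS_F=11) = 11; LS_B = 11−7 = 4
LF_A = min(LS_C=16, LS_D=15, LS_E=13, LS_G=17) = 13; LS_A = 13−13 = 0
Slack_D = LS_D − ES_D = 15 − 13 = 2

2 days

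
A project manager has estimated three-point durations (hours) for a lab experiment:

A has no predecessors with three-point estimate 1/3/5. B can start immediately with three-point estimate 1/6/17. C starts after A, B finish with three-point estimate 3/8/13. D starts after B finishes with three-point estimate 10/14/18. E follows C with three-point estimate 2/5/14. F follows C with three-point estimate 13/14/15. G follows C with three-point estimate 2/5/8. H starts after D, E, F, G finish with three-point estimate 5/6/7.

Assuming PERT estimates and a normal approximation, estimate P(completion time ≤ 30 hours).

0.058

te_A = (1 + 4·3 + 5)/6 = 18/6 = 3; σ²_A = ((5−1)/6)² = 0.444
te_B = (1 + 4·6 + 17)/6 = 42/6 = 7; σ²_B = ((17−1)/6)² = 7.111
te_C = (3 + 4·8 + 13)/6 = 48/6 = 8; σ²_C = ((13−3)/6)² = 2.778
te_D = (10 + 4·14 + 18)/6 = 84/6 = 14; σ²_D = ((18−10)/6)² = 1.778
te_E = (2 + 4·5 + 14)/6 = 36/6 = 6; σ²_E = ((14−2)/6)² = 4.000
te_F = (13 + 4·14 + 15)/6 = 84/6 = 14; σ²_F = ((15−13)/6)² = 0.111
te_G = (2 + 4·5 + 8)/6 = 30/6 = 5; σ²_G = ((8−2)/6)² = 1.000
te_H = (5 + 4·6 + 7)/6 = 36/6 = 6; σ²_H = ((7−5)/6)² = 0.111

Forward pass:
ES_A = 0; EF_A = 3
ES_B = 0; EF_B = 7
ES_C = max(EF_A=3, EF_B=7) = 7; EF_C = 7+8 = 15
ES_D = 7; EF_D = 7+14 = 21
ES_E = 15; EF_E = 15+6 = 21
ES_F = 15; EF_F = 15+14 = 29
ES_G = 15; EF_G = 15+5 = 20
ES_H = max(EF_D=21, EF_E=21, EF_F=29, EF_G=20) = 29; EF_H = 29+6 = 35
Expected project duration μ = 35 hours. Critical path: B → C → F → H.

Variance along critical path = 7.111 + 2.778 + 0.111 + 0.111 = 10.111; σ = √10.111 = 3.180 hours.
Z = (30 − 35) / 3.180 = -1.572
P(T ≤ 30) = Φ(-1.572) ≈ 0.058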